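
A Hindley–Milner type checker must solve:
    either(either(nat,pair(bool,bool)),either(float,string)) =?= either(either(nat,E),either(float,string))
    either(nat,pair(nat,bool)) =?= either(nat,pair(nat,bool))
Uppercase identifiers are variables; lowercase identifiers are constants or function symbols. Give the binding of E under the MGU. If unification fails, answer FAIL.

Decompose either/2: either(nat,pair(bool,bool)) =?= either(nat,E),  either(float,string) =?= either(float,string).
Decompose either/2: nat =?= nat,  pair(bool,bool) =?= E.
Delete trivial equation nat =?= nat.
Bind E := pair(bool,bool); no other remaining equation mentions E.
Delete trivial equation either(float,string) =?= either(float,string).
Delete trivial equation either(nat,pair(nat,bool)) =?= either(nat,pair(nat,bool)).
MGU = { E ↦ pair(bool,bool) }, so E ↦ pair(bool,bool).

pair(bool,bool)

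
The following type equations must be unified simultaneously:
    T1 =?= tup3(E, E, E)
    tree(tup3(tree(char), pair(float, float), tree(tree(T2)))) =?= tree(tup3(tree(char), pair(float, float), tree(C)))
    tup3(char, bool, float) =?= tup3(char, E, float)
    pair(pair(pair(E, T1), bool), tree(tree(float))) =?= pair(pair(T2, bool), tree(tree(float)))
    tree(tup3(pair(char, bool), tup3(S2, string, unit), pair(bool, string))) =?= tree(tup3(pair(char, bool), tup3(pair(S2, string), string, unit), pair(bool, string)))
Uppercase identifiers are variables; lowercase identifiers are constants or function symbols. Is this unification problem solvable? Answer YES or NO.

NO

Bind T1 := tup3(E, E, E); substituting into the one remaining equation that mentions T1 gives: pair(pair(pair(E, tup3(E, E, E)), bool), tree(tree(float))) =?= pair(pair(T2, bool), tree(tree(float))).
Decompose tree/1: tup3(tree(char), pair(float, float), tree(tree(T2))) =?= tup3(tree(char), pair(float, float), tree(C)).
Decompose tup3/3: tree(char) =?= tree(char),  pair(float, float) =?= pair(float, float),  tree(tree(T2)) =?= tree(C).
Delete trivial equation tree(char) =?= tree(char).
Delete trivial equation pair(float, float) =?= pair(float, float).
Decompose tree/1: tree(T2) =?= C.
Bind C := tree(T2); no other remaining equation mentions C.
Decompose tup3/3: char =?= char,  bool =?= E,  float =?= float.
Delete trivial equation char =?= char.
Bind E := bool; substituting into the one remaining equation that mentions E gives: pair(pair(pair(bool, tup3(bool, bool, bool)), bool), tree(tree(float))) =?= pair(pair(T2, bool), tree(tree(float))). Substituting into the earlier binding gives T1 := tup3(bool, bool, bool).
Delete trivial equation float =?= float.
Decompose pair/2: pair(pair(bool, tup3(bool, bool, bool)), bool) =?= pair(T2, bool),  tree(tree(float)) =?= tree(tree(float)).
Decompose pair/2: pair(bool, tup3(bool, bool, bool)) =?= T2,  bool =?= bool.
Bind T2 := pair(bool, tup3(bool, bool, bool)); no other remaining equation mentions T2. Substituting into the earlier binding gives C := tree(pair(bool, tup3(bool, bool, bool))).
Delete trivial equation bool =?= bool.
Delete trivial equation tree(tree(float)) =?= tree(tree(float)).
Decompose tree/1: tup3(pair(char, bool), tup3(S2, string, unit), pair(bool, string)) =?= tup3(pair(char, bool), tup3(pair(S2, string), string, unit), pair(bool, string)).
Decompose tup3/3: pair(char, bool) =?= pair(char, bool),  tup3(S2, string, unit) =?= tup3(pair(S2, string), string, unit),  pair(bool, string) =?= pair(bool, string).
Delete trivial equation pair(char, bool) =?= pair(char, bool).
Decompose tup3/3: S2 =?= pair(S2, string),  string =?= string,  unit =?= unit.
Occurs check fails: S2 occurs in pair(S2, string); the equation S2 =?= pair(S2, string) has no finite solution.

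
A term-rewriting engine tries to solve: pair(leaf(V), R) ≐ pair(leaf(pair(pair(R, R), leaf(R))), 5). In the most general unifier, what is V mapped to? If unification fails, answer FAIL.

Decompose pair/2: leaf(V) ≐ leaf(pair(pair(R, R), leaf(R))),  R ≐ 5.
Decompose leaf/1: V ≐ pair(pair(R, R), leaf(R)).
Bind V := pair(pair(R, R), leaf(R)); no other remaining equation mentions V.
Bind R := 5. Substituting into the earlier binding gives V := pair(pair(5, 5), leaf(5)).
MGU = { V := pair(pair(5, 5), leaf(5)), R := 5 }, so V := pair(pair(5, 5), leaf(5)).

pair(pair(5, 5), leaf(5))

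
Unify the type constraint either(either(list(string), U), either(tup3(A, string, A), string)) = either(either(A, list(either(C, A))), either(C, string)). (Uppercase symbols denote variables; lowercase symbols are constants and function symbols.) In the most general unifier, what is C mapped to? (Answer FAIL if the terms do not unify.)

tup3(list(string), string, list(string))

Decompose either/2: either(list(string), U) = either(A, list(either(C, A))),  either(tup3(A, string, A), string) = either(C, string).
Decompose either/2: list(string) = A,  U = list(either(C, A)).
Bind A := list(string); substituting into the remaining equations gives: U = list(either(C, list(string))),  either(tup3(list(string), string, list(string)), string) = either(C, string).
Bind U := list(either(C, list(string))); no other remaining equation mentions U.
Decompose either/2: tup3(list(string), string, list(string)) = C,  string = string.
Bind C := tup3(list(string), string, list(string)); no other remaining equation mentions C. Substituting into the earlier binding gives U := list(either(tup3(list(string), string, list(string)), list(string))).
Delete trivial equation string = string.
MGU = { A := list(string), U := list(either(tup3(list(string), string, list(string)), list(string))), C := tup3(list(string), string, list(string)) }, so C := tup3(list(string), string, list(string)).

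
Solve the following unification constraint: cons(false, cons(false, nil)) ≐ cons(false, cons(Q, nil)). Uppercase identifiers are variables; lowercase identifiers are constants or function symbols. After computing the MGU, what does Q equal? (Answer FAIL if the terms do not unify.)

false

Decompose cons/2: false ≐ false,  cons(false, nil) ≐ cons(Q, nil).
Delete trivial equation false ≐ false.
Decompose cons/2: false ≐ Q,  nil ≐ nil.
Bind Q := false; no other remaining equation mentions Q.
Delete trivial equation nil ≐ nil.
MGU = { Q ↦ false }, so Q ↦ false.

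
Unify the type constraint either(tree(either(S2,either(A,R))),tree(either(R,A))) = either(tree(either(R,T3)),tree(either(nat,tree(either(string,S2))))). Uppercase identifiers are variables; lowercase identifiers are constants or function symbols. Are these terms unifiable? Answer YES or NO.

Decompose either/2: tree(either(S2,either(A,R))) = tree(either(R,T3)),  tree(either(R,A)) = tree(either(nat,tree(either(string,S2)))).
Decompose tree/1: either(S2,either(A,R)) = either(R,T3).
Decompose either/2: S2 = R,  either(A,R) = T3.
Bind S2 := R; substituting into the one remaining equation that mentions S2 gives: tree(either(R,A)) = tree(either(nat,tree(either(string,R)))).
Bind T3 := either(A,R); no other remaining equation mentions T3.
Decompose tree/1: either(R,A) = either(nat,tree(either(string,R))).
Decompose either/2: R = nat,  A = tree(either(string,R)).
Bind R := nat; substituting into the remaining equation gives: A = tree(either(string,nat)). Substituting into the earlier bindings gives S2 := nat, T3 := either(A,nat).
Bind A := tree(either(string,nat)). Substituting into the earlier binding gives T3 := either(tree(either(string,nat)),nat).
No equations remain and no clash or occurs-check failure arose, so a unifier exists.

YES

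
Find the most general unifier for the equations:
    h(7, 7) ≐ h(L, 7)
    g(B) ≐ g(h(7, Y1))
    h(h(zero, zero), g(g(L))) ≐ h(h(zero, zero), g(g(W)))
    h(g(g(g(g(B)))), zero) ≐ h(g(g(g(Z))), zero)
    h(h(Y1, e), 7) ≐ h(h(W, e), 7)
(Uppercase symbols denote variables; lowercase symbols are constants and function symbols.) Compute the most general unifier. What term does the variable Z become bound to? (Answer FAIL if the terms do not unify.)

Decompose h/2: 7 ≐ L,  7 ≐ 7.
Bind L := 7; substituting into the one remaining equation that mentions L gives: h(h(zero, zero), g(g(7))) ≐ h(h(zero, zero), g(g(W))).
Delete trivial equation 7 ≐ 7.
Decompose g/1: B ≐ h(7, Y1).
Bind B := h(7, Y1); substituting into the one remaining equation that mentions B gives: h(g(g(g(g(h(7, Y1))))), zero) ≐ h(g(g(g(Z))), zero).
Decompose h/2: h(zero, zero) ≐ h(zero, zero),  g(g(7)) ≐ g(g(W)).
Delete trivial equation h(zero, zero) ≐ h(zero, zero).
Decompose g/1: g(7) ≐ g(W).
Decompose g/1: 7 ≐ W.
Bind W := 7; substituting into the one remaining equation that mentions W gives: h(h(Y1, e), 7) ≐ h(h(7, e), 7).
Decompose h/2: g(g(g(g(h(7, Y1))))) ≐ g(g(g(Z))),  zero ≐ zero.
Decompose g/1: g(g(g(h(7, Y1)))) ≐ g(g(Z)).
Decompose g/1: g(g(h(7, Y1))) ≐ g(Z).
Decompose g/1: g(h(7, Y1)) ≐ Z.
Bind Z := g(h(7, Y1)); no other remaining equation mentions Z.
Delete trivial equation zero ≐ zero.
Decompose h/2: h(Y1, e) ≐ h(7, e),  7 ≐ 7.
Decompose h/2: Y1 ≐ 7,  e ≐ e.
Bind Y1 := 7; no other remaining equation mentions Y1. Substituting into the earlier bindings gives B := h(7, 7), Z := g(h(7, 7)).
Delete trivial equation e ≐ e.
Delete trivial equation 7 ≐ 7.
MGU = { L ↦ 7, B ↦ h(7, 7), W ↦ 7, Z ↦ g(h(7, 7)), Y1 ↦ 7 }, so Z ↦ g(h(7, 7)).

g(h(7, 7))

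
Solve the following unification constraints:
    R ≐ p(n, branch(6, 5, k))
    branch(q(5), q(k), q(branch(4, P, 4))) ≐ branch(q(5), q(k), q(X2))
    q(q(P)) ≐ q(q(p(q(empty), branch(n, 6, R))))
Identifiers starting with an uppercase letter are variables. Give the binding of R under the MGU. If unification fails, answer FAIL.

Bind R := p(n, branch(6, 5, k)); substituting into the one remaining equation that mentions R gives: q(q(P)) ≐ q(q(p(q(empty), branch(n, 6, p(n, branch(6, 5, k)))))).
Decompose branch/3: q(5) ≐ q(5),  q(k) ≐ q(k),  q(branch(4, P, 4)) ≐ q(X2).
Delete trivial equation q(5) ≐ q(5).
Delete trivial equation q(k) ≐ q(k).
Decompose q/1: branch(4, P, 4) ≐ X2.
Bind X2 := branch(4, P, 4); no other remaining equation mentions X2.
Decompose q/1: q(P) ≐ q(p(q(empty), branch(n, 6, p(n, branch(6, 5, k))))).
Decompose q/1: P ≐ p(q(empty), branch(n, 6, p(n, branch(6, 5, k)))).
Bind P := p(q(empty), branch(n, 6, p(n, branch(6, 5, k)))). Substituting into the earlier binding gives X2 := branch(4, p(q(empty), branch(n, 6, p(n, branch(6, 5, k)))), 4).
MGU = { R := p(n, branch(6, 5, k)), X2 := branch(4, p(q(empty), branch(n, 6, p(n, branch(6, 5, k)))), 4), P := p(q(empty), branch(n, 6, p(n, branch(6, 5, k)))) }, so R := p(n, branch(6, 5, k)).

p(n, branch(6, 5, k))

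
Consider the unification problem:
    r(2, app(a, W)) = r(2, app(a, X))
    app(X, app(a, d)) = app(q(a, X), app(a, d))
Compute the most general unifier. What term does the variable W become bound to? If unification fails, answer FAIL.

Decompose r/2: 2 = 2,  app(a, W) = app(a, X).
Delete trivial equation 2 = 2.
Decompose app/2: a = a,  W = X.
Delete trivial equation a = a.
Bind W := X; no other remaining equation mentions W.
Decompose app/2: X = q(a, X),  app(a, d) = app(a, d).
Occurs check fails: X occurs in q(a, X); the equation X = q(a, X) has no finite solution.

FAIL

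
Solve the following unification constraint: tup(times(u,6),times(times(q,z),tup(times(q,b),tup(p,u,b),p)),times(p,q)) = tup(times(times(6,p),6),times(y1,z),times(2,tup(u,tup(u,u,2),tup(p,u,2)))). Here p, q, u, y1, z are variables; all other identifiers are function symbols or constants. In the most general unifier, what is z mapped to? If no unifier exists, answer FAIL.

Decompose tup/3: times(u,6) = times(times(6,p),6),  times(times(q,z),tup(times(q,b),tup(p,u,b),p)) = times(y1,z),  times(p,q) = times(2,tup(u,tup(u,u,2),tup(p,u,2))).
Decompose times/2: u = times(6,p),  6 = 6.
Bind u := times(6,p); substituting into the 2 remaining equations that mention u gives: times(times(q,z),tup(times(q,b),tup(p,times(6,p),b),p)) = times(y1,z),  times(p,q) = times(2,tup(times(6,p),tup(times(6,p),times(6,p),2),tup(p,times(6,p),2))).
Delete trivial equation 6 = 6.
Decompose times/2: times(q,z) = y1,  tup(times(q,b),tup(p,times(6,p),b),p) = z.
Bind y1 := times(q,z); no other remaining equation mentions y1.
Bind z := tup(times(q,b),tup(p,times(6,p),b),p); no other remaining equation mentions z. Substituting into the earlier binding gives y1 := times(q,tup(times(q,b),tup(p,times(6,p),b),p)).
Decompose times/2: p = 2,  q = tup(times(6,p),tup(times(6,p),times(6,p),2),tup(p,times(6,p),2)).
Bind p := 2; substituting into the remaining equation gives: q = tup(times(6,2),tup(times(6,2),times(6,2),2),tup(2,times(6,2),2)). Substituting into the earlier bindings gives u := times(6,2), y1 := times(q,tup(times(q,b),tup(2,times(6,2),b),2)), z := tup(times(q,b),tup(2,times(6,2),b),2).
Bind q := tup(times(6,2),tup(times(6,2),times(6,2),2),tup(2,times(6,2),2)). Substituting into the earlier bindings gives y1 := times(tup(times(6,2),tup(times(6,2),times(6,2),2),tup(2,times(6,2),2)),tup(times(tup(times(6,2),tup(times(6,2),times(6,2),2),tup(2,times(6,2),2)),b),tup(2,times(6,2),b),2)), z := tup(times(tup(times(6,2),tup(times(6,2),times(6,2),2),tup(2,times(6,2),2)),b),tup(2,times(6,2),b),2).
MGU = { u -> times(6,2), y1 -> times(tup(times(6,2),tup(times(6,2),times(6,2),2),tup(2,times(6,2),2)),tup(times(tup(times(6,2),tup(times(6,2),times(6,2),2),tup(2,times(6,2),2)),b),tup(2,times(6,2),b),2)), z -> tup(times(tup(times(6,2),tup(times(6,2),times(6,2),2),tup(2,times(6,2),2)),b),tup(2,times(6,2),b),2), p -> 2, q -> tup(times(6,2),tup(times(6,2),times(6,2),2),tup(2,times(6,2),2)) }, so z -> tup(times(tup(times(6,2),tup(times(6,2),times(6,2),2),tup(2,times(6,2),2)),b),tup(2,times(6,2),b),2).

tup(times(tup(times(6,2),tup(times(6,2),times(6,2),2),tup(2,times(6,2),2)),b),tup(2,times(6,2),b),2)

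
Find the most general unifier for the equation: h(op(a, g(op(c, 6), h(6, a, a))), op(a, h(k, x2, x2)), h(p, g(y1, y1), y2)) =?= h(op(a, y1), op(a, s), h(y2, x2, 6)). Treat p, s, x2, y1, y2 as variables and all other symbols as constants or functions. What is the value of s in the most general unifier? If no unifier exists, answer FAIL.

Decompose h/3: op(a, g(op(c, 6), h(6, a, a))) =?= op(a, y1),  op(a, h(k, x2, x2)) =?= op(a, s),  h(p, g(y1, y1), y2) =?= h(y2, x2, 6).
Decompose op/2: a =?= a,  g(op(c, 6), h(6, a, a)) =?= y1.
Delete trivial equation a =?= a.
Bind y1 := g(op(c, 6), h(6, a, a)); substituting into the one remaining equation that mentions y1 gives: h(p, g(g(op(c, 6), h(6, a, a)), g(op(c, 6), h(6, a, a))), y2) =?= h(y2, x2, 6).
Decompose op/2: a =?= a,  h(k, x2, x2) =?= s.
Delete trivial equation a =?= a.
Bind s := h(k, x2, x2); no other remaining equation mentions s.
Decompose h/3: p =?= y2,  g(g(op(c, 6), h(6, a, a)), g(op(c, 6), h(6, a, a))) =?= x2,  y2 =?= 6.
Bind p := y2; no other remaining equation mentions p.
Bind x2 := g(g(op(c, 6), h(6, a, a)), g(op(c, 6), h(6, a, a))); no other remaining equation mentions x2. Substituting into the earlier binding gives s := h(k, g(g(op(c, 6), h(6, a, a)), g(op(c, 6), h(6, a, a))), g(g(op(c, 6), h(6, a, a)), g(op(c, 6), h(6, a, a)))).
Bind y2 := 6. Substituting into the earlier binding gives p := 6.
MGU = { y1 ↦ g(op(c, 6), h(6, a, a)), s ↦ h(k, g(g(op(c, 6), h(6, a, a)), g(op(c, 6), h(6, a, a))), g(g(op(c, 6), h(6, a, a)), g(op(c, 6), h(6, a, a)))), p ↦ 6, x2 ↦ g(g(op(c, 6), h(6, a, a)), g(op(c, 6), h(6, a, a))), y2 ↦ 6 }, so s ↦ h(k, g(g(op(c, 6), h(6, a, a)), g(op(c, 6), h(6, a, a))), g(g(op(c, 6), h(6, a, a)), g(op(c, 6), h(6, a, a)))).

h(k, g(g(op(c, 6), h(6, a, a)), g(op(c, 6), h(6, a, a))), g(g(op(c, 6), h(6, a, a)), g(op(c, 6), h(6, a, a))))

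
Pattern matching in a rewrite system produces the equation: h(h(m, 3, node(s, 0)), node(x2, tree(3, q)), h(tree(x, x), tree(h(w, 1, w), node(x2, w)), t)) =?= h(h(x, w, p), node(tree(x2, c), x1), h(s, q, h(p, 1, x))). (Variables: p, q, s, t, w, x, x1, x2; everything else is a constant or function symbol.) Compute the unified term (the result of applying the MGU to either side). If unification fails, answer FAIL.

Decompose h/3: h(m, 3, node(s, 0)) =?= h(x, w, p),  node(x2, tree(3, q)) =?= node(tree(x2, c), x1),  h(tree(x, x), tree(h(w, 1, w), node(x2, w)), t) =?= h(s, q, h(p, 1, x)).
Decompose h/3: m =?= x,  3 =?= w,  node(s, 0) =?= p.
Bind x := m; substituting into the one remaining equation that mentions x gives: h(tree(m, m), tree(h(w, 1, w), node(x2, w)), t) =?= h(s, q, h(p, 1, m)).
Bind w := 3; substituting into the one remaining equation that mentions w gives: h(tree(m, m), tree(h(3, 1, 3), node(x2, 3)), t) =?= h(s, q, h(p, 1, m)).
Bind p := node(s, 0); substituting into the one remaining equation that mentions p gives: h(tree(m, m), tree(h(3, 1, 3), node(x2, 3)), t) =?= h(s, q, h(node(s, 0), 1, m)).
Decompose node/2: x2 =?= tree(x2, c),  tree(3, q) =?= x1.
Occurs check fails: x2 occurs in tree(x2, c); the equation x2 =?= tree(x2, c) has no finite solution.

FAIL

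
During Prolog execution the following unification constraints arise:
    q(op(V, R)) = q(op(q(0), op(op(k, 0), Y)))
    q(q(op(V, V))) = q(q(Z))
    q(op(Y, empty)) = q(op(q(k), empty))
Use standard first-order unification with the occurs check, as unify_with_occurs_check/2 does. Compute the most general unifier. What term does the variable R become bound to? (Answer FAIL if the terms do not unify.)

op(op(k, 0), q(k))

Decompose q/1: op(V, R) = op(q(0), op(op(k, 0), Y)).
Decompose op/2: V = q(0),  R = op(op(k, 0), Y).
Bind V := q(0); substituting into the one remaining equation that mentions V gives: q(q(op(q(0), q(0)))) = q(q(Z)).
Bind R := op(op(k, 0), Y); no other remaining equation mentions R.
Decompose q/1: q(op(q(0), q(0))) = q(Z).
Decompose q/1: op(q(0), q(0)) = Z.
Bind Z := op(q(0), q(0)); no other remaining equation mentions Z.
Decompose q/1: op(Y, empty) = op(q(k), empty).
Decompose op/2: Y = q(k),  empty = empty.
Bind Y := q(k); no other remaining equation mentions Y. Substituting into the earlier binding gives R := op(op(k, 0), q(k)).
Delete trivial equation empty = empty.
MGU = { V ↦ q(0), R ↦ op(op(k, 0), q(k)), Z ↦ op(q(0), q(0)), Y ↦ q(k) }, so R ↦ op(op(k, 0), q(k)).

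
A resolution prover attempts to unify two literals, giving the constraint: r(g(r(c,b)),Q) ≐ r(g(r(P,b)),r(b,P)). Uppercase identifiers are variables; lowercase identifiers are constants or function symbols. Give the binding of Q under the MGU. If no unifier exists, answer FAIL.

Decompose r/2: g(r(c,b)) ≐ g(r(P,b)),  Q ≐ r(b,P).
Decompose g/1: r(c,b) ≐ r(P,b).
Decompose r/2: c ≐ P,  b ≐ b.
Bind P := c; substituting into the one remaining equation that mentions P gives: Q ≐ r(b,c).
Delete trivial equation b ≐ b.
Bind Q := r(b,c).
MGU = { P -> c, Q -> r(b,c) }, so Q -> r(b,c).

r(b,c)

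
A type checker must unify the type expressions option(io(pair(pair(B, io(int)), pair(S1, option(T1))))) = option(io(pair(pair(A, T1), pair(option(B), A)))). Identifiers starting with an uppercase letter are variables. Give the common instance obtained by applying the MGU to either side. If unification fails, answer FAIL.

option(io(pair(pair(option(io(int)), io(int)), pair(option(option(io(int))), option(io(int))))))

Decompose option/1: io(pair(pair(B, io(int)), pair(S1, option(T1)))) = io(pair(pair(A, T1), pair(option(B), A))).
Decompose io/1: pair(pair(B, io(int)), pair(S1, option(T1))) = pair(pair(A, T1), pair(option(B), A)).
Decompose pair/2: pair(B, io(int)) = pair(A, T1),  pair(S1, option(T1)) = pair(option(B), A).
Decompose pair/2: B = A,  io(int) = T1.
Bind B := A; substituting into the one remaining equation that mentions B gives: pair(S1, option(T1)) = pair(option(A), A).
Bind T1 := io(int); substituting into the remaining equation gives: pair(S1, option(io(int))) = pair(option(A), A).
Decompose pair/2: S1 = option(A),  option(io(int)) = A.
Bind S1 := option(A); no other remaining equation mentions S1.
Bind A := option(io(int)). Substituting into the earlier bindings gives B := option(io(int)), S1 := option(option(io(int))).
Applying the MGU to either side gives option(io(pair(pair(option(io(int)), io(int)), pair(option(option(io(int))), option(io(int)))))).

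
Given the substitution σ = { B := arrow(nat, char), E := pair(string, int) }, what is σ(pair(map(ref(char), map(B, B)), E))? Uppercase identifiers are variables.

pair(map(ref(char), map(arrow(nat, char), arrow(nat, char))), pair(string, int))

Replace each occurrence of B with arrow(nat, char).
Replace each occurrence of E with pair(string, int).
Result: pair(map(ref(char), map(arrow(nat, char), arrow(nat, char))), pair(string, int)).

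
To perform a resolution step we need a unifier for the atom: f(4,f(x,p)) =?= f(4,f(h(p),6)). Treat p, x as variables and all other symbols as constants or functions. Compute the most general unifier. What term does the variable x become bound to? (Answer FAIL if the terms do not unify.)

Decompose f/2: 4 =?= 4,  f(x,p) =?= f(h(p),6).
Delete trivial equation 4 =?= 4.
Decompose f/2: x =?= h(p),  p =?= 6.
Bind x := h(p); no other remaining equation mentions x.
Bind p := 6. Substituting into the earlier binding gives x := h(6).
MGU = { x := h(6), p := 6 }, so x := h(6).

h(6)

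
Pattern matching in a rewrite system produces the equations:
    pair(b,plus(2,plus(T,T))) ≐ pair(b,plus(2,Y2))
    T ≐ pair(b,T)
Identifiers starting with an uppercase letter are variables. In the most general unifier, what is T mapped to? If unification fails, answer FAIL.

Decompose pair/2: b ≐ b,  plus(2,plus(T,T)) ≐ plus(2,Y2).
Delete trivial equation b ≐ b.
Decompose plus/2: 2 ≐ 2,  plus(T,T) ≐ Y2.
Delete trivial equation 2 ≐ 2.
Bind Y2 := plus(T,T); no other remaining equation mentions Y2.
Occurs check fails: T occurs in pair(b,T); the equation T ≐ pair(b,T) has no finite solution.

FAIL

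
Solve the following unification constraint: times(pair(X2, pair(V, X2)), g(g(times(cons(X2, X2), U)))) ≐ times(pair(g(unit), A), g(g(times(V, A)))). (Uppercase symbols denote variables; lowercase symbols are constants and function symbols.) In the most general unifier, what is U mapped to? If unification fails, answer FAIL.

Decompose times/2: pair(X2, pair(V, X2)) ≐ pair(g(unit), A),  g(g(times(cons(X2, X2), U))) ≐ g(g(times(V, A))).
Decompose pair/2: X2 ≐ g(unit),  pair(V, X2) ≐ A.
Bind X2 := g(unit); substituting into the remaining equations gives: pair(V, g(unit)) ≐ A,  g(g(times(cons(g(unit), g(unit)), U))) ≐ g(g(times(V, A))).
Bind A := pair(V, g(unit)); substituting into the remaining equation gives: g(g(times(cons(g(unit), g(unit)), U))) ≐ g(g(times(V, pair(V, g(unit))))).
Decompose g/1: g(times(cons(g(unit), g(unit)), U)) ≐ g(times(V, pair(V, g(unit)))).
Decompose g/1: times(cons(g(unit), g(unit)), U) ≐ times(V, pair(V, g(unit))).
Decompose times/2: cons(g(unit), g(unit)) ≐ V,  U ≐ pair(V, g(unit)).
Bind V := cons(g(unit), g(unit)); substituting into the remaining equation gives: U ≐ pair(cons(g(unit), g(unit)), g(unit)). Substituting into the earlier binding gives A := pair(cons(g(unit), g(unit)), g(unit)).
Bind U := pair(cons(g(unit), g(unit)), g(unit)).
MGU = { X2 -> g(unit), A -> pair(cons(g(unit), g(unit)), g(unit)), V -> cons(g(unit), g(unit)), U -> pair(cons(g(unit), g(unit)), g(unit)) }, so U -> pair(cons(g(unit), g(unit)), g(unit)).

pair(cons(g(unit), g(unit)), g(unit))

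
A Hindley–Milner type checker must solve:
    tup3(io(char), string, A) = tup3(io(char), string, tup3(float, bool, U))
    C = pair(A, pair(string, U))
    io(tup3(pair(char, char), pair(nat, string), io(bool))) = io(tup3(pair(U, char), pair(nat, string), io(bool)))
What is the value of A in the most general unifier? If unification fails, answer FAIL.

tup3(float, bool, char)

Decompose tup3/3: io(char) = io(char),  string = string,  A = tup3(float, bool, U).
Delete trivial equation io(char) = io(char).
Delete trivial equation string = string.
Bind A := tup3(float, bool, U); substituting into the one remaining equation that mentions A gives: C = pair(tup3(float, bool, U), pair(string, U)).
Bind C := pair(tup3(float, bool, U), pair(string, U)); no other remaining equation mentions C.
Decompose io/1: tup3(pair(char, char), pair(nat, string), io(bool)) = tup3(pair(U, char), pair(nat, string), io(bool)).
Decompose tup3/3: pair(char, char) = pair(U, char),  pair(nat, string) = pair(nat, string),  io(bool) = io(bool).
Decompose pair/2: char = U,  char = char.
Bind U := char; no other remaining equation mentions U. Substituting into the earlier bindings gives A := tup3(float, bool, char), C := pair(tup3(float, bool, char), pair(string, char)).
Delete trivial equation char = char.
Delete trivial equation pair(nat, string) = pair(nat, string).
Delete trivial equation io(bool) = io(bool).
MGU = { A -> tup3(float, bool, char), C -> pair(tup3(float, bool, char), pair(string, char)), U -> char }, so A -> tup3(float, bool, char).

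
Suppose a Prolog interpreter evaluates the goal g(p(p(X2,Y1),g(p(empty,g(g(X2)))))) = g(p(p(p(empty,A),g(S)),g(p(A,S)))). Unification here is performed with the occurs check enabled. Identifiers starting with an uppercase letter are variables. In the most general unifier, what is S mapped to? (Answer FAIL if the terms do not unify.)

g(g(p(empty,empty)))

Decompose g/1: p(p(X2,Y1),g(p(empty,g(g(X2))))) = p(p(p(empty,A),g(S)),g(p(A,S))).
Decompose p/2: p(X2,Y1) = p(p(empty,A),g(S)),  g(p(empty,g(g(X2)))) = g(p(A,S)).
Decompose p/2: X2 = p(empty,A),  Y1 = g(S).
Bind X2 := p(empty,A); substituting into the one remaining equation that mentions X2 gives: g(p(empty,g(g(p(empty,A))))) = g(p(A,S)).
Bind Y1 := g(S); no other remaining equation mentions Y1.
Decompose g/1: p(empty,g(g(p(empty,A)))) = p(A,S).
Decompose p/2: empty = A,  g(g(p(empty,A))) = S.
Bind A := empty; substituting into the remaining equation gives: g(g(p(empty,empty))) = S. Substituting into the earlier binding gives X2 := p(empty,empty).
Bind S := g(g(p(empty,empty))). Substituting into the earlier binding gives Y1 := g(g(g(p(empty,empty)))).
MGU = { X2 = p(empty,empty), Y1 = g(g(g(p(empty,empty)))), A = empty, S = g(g(p(empty,empty))) }, so S = g(g(p(empty,empty))).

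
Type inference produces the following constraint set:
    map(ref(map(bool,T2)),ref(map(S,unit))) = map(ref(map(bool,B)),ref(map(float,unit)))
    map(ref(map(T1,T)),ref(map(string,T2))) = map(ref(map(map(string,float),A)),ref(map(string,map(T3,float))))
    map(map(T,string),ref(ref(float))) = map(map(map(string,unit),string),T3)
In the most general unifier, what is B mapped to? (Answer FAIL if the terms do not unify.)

Decompose map/2: ref(map(bool,T2)) = ref(map(bool,B)),  ref(map(S,unit)) = ref(map(float,unit)).
Decompose ref/1: map(bool,T2) = map(bool,B).
Decompose map/2: bool = bool,  T2 = B.
Delete trivial equation bool = bool.
Bind T2 := B; substituting into the one remaining equation that mentions T2 gives: map(ref(map(T1,T)),ref(map(string,B))) = map(ref(map(map(string,float),A)),ref(map(string,map(T3,float)))).
Decompose ref/1: map(S,unit) = map(float,unit).
Decompose map/2: S = float,  unit = unit.
Bind S := float; no other remaining equation mentions S.
Delete trivial equation unit = unit.
Decompose map/2: ref(map(T1,T)) = ref(map(map(string,float),A)),  ref(map(string,B)) = ref(map(string,map(T3,float))).
Decompose ref/1: map(T1,T) = map(map(string,float),A).
Decompose map/2: T1 = map(string,float),  T = A.
Bind T1 := map(string,float); no other remaining equation mentions T1.
Bind T := A; substituting into the one remaining equation that mentions T gives: map(map(A,string),ref(ref(float))) = map(map(map(string,unit),string),T3).
Decompose ref/1: map(string,B) = map(string,map(T3,float)).
Decompose map/2: string = string,  B = map(T3,float).
Delete trivial equation string = string.
Bind B := map(T3,float); no other remaining equation mentions B. Substituting into the earlier binding gives T2 := map(T3,float).
Decompose map/2: map(A,string) = map(map(string,unit),string),  ref(ref(float)) = T3.
Decompose map/2: A = map(string,unit),  string = string.
Bind A := map(string,unit); no other remaining equation mentions A. Substituting into the earlier binding gives T := map(string,unit).
Delete trivial equation string = string.
Bind T3 := ref(ref(float)). Substituting into the earlier bindings gives T2 := map(ref(ref(float)),float), B := map(ref(ref(float)),float).
MGU = { T2 := map(ref(ref(float)),float), S := float, T1 := map(string,float), T := map(string,unit), B := map(ref(ref(float)),float), A := map(string,unit), T3 := ref(ref(float)) }, so B := map(ref(ref(float)),float).

map(ref(ref(float)),float)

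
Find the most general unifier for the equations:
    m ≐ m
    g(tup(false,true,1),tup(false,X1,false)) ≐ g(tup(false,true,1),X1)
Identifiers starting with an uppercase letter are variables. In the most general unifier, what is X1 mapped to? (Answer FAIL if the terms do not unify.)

Delete trivial equation m ≐ m.
Decompose g/2: tup(false,true,1) ≐ tup(false,true,1),  tup(false,X1,false) ≐ X1.
Delete trivial equation tup(false,true,1) ≐ tup(false,true,1).
Occurs check fails: X1 occurs in tup(false,X1,false); the equation X1 ≐ tup(false,X1,false) has no finite solution.

FAIL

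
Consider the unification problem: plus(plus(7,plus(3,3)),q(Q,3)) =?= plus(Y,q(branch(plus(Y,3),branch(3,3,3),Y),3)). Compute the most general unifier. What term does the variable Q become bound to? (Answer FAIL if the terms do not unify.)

branch(plus(plus(7,plus(3,3)),3),branch(3,3,3),plus(7,plus(3,3)))

Decompose plus/2: plus(7,plus(3,3)) =?= Y,  q(Q,3) =?= q(branch(plus(Y,3),branch(3,3,3),Y),3).
Bind Y := plus(7,plus(3,3)); substituting into the remaining equation gives: q(Q,3) =?= q(branch(plus(plus(7,plus(3,3)),3),branch(3,3,3),plus(7,plus(3,3))),3).
Decompose q/2: Q =?= branch(plus(plus(7,plus(3,3)),3),branch(3,3,3),plus(7,plus(3,3))),  3 =?= 3.
Bind Q := branch(plus(plus(7,plus(3,3)),3),branch(3,3,3),plus(7,plus(3,3))); no other remaining equation mentions Q.
Delete trivial equation 3 =?= 3.
MGU = { Y -> plus(7,plus(3,3)), Q -> branch(plus(plus(7,plus(3,3)),3),branch(3,3,3),plus(7,plus(3,3))) }, so Q -> branch(plus(plus(7,plus(3,3)),3),branch(3,3,3),plus(7,plus(3,3))).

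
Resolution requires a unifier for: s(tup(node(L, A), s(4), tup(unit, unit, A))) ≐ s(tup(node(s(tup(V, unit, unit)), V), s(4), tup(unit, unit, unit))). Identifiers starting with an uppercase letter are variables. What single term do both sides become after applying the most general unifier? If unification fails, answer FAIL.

s(tup(node(s(tup(unit, unit, unit)), unit), s(4), tup(unit, unit, unit)))

Decompose s/1: tup(node(L, A), s(4), tup(unit, unit, A)) ≐ tup(node(s(tup(V, unit, unit)), V), s(4), tup(unit, unit, unit)).
Decompose tup/3: node(L, A) ≐ node(s(tup(V, unit, unit)), V),  s(4) ≐ s(4),  tup(unit, unit, A) ≐ tup(unit, unit, unit).
Decompose node/2: L ≐ s(tup(V, unit, unit)),  A ≐ V.
Bind L := s(tup(V, unit, unit)); no other remaining equation mentions L.
Bind A := V; substituting into the one remaining equation that mentions A gives: tup(unit, unit, V) ≐ tup(unit, unit, unit).
Delete trivial equation s(4) ≐ s(4).
Decompose tup/3: unit ≐ unit,  unit ≐ unit,  V ≐ unit.
Delete trivial equation unit ≐ unit.
Delete trivial equation unit ≐ unit.
Bind V := unit. Substituting into the earlier bindings gives L := s(tup(unit, unit, unit)), A := unit.
Applying the MGU to either side gives s(tup(node(s(tup(unit, unit, unit)), unit), s(4), tup(unit, unit, unit))).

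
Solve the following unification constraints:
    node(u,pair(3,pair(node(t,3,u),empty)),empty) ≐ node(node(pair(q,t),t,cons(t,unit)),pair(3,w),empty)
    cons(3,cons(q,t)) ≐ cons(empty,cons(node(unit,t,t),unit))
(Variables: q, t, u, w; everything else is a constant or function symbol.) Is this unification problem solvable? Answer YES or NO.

NO

Decompose node/3: u ≐ node(pair(q,t),t,cons(t,unit)),  pair(3,pair(node(t,3,u),empty)) ≐ pair(3,w),  empty ≐ empty.
Bind u := node(pair(q,t),t,cons(t,unit)); substituting into the one remaining equation that mentions u gives: pair(3,pair(node(t,3,node(pair(q,t),t,cons(t,unit))),empty)) ≐ pair(3,w).
Decompose pair/2: 3 ≐ 3,  pair(node(t,3,node(pair(q,t),t,cons(t,unit))),empty) ≐ w.
Delete trivial equation 3 ≐ 3.
Bind w := pair(node(t,3,node(pair(q,t),t,cons(t,unit))),empty); no other remaining equation mentions w.
Delete trivial equation empty ≐ empty.
Decompose cons/2: 3 ≐ empty,  cons(q,t) ≐ cons(node(unit,t,t),unit).
Clash: constants 3 and empty differ; no unifier exists.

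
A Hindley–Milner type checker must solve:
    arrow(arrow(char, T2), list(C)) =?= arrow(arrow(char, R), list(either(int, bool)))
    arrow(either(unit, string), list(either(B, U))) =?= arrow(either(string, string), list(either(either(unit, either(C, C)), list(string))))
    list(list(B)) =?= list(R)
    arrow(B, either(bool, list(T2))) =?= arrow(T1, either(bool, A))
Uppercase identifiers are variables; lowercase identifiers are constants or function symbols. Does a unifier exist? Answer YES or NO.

Decompose arrow/2: arrow(char, T2) =?= arrow(char, R),  list(C) =?= list(either(int, bool)).
Decompose arrow/2: char =?= char,  T2 =?= R.
Delete trivial equation char =?= char.
Bind T2 := R; substituting into the one remaining equation that mentions T2 gives: arrow(B, either(bool, list(R))) =?= arrow(T1, either(bool, A)).
Decompose list/1: C =?= either(int, bool).
Bind C := either(int, bool); substituting into the one remaining equation that mentions C gives: arrow(either(unit, string), list(either(B, U))) =?= arrow(either(string, string), list(either(either(unit, either(either(int, bool), either(int, bool))), list(string)))).
Decompose arrow/2: either(unit, string) =?= either(string, string),  list(either(B, U)) =?= list(either(either(unit, either(either(int, bool), either(int, bool))), list(string))).
Decompose either/2: unit =?= string,  string =?= string.
Clash: constants unit and string differ; no unifier exists.

NO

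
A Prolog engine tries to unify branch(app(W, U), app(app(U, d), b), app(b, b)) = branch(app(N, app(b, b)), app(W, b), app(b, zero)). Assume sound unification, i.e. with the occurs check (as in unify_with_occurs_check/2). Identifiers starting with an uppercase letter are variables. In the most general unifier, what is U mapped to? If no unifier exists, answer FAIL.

FAIL

Decompose branch/3: app(W, U) = app(N, app(b, b)),  app(app(U, d), b) = app(W, b),  app(b, b) = app(b, zero).
Decompose app/2: W = N,  U = app(b, b).
Bind W := N; substituting into the one remaining equation that mentions W gives: app(app(U, d), b) = app(N, b).
Bind U := app(b, b); substituting into the one remaining equation that mentions U gives: app(app(app(b, b), d), b) = app(N, b).
Decompose app/2: app(app(b, b), d) = N,  b = b.
Bind N := app(app(b, b), d); no other remaining equation mentions N. Substituting into the earlier binding gives W := app(app(b, b), d).
Delete trivial equation b = b.
Decompose app/2: b = b,  b = zero.
Delete trivial equation b = b.
Clash: constants b and zero differ; no unifier exists.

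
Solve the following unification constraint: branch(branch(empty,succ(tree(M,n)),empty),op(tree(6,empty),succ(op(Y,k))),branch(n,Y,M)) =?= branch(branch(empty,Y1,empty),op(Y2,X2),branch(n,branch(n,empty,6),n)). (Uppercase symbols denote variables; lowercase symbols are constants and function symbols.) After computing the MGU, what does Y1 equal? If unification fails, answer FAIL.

Decompose branch/3: branch(empty,succ(tree(M,n)),empty) =?= branch(empty,Y1,empty),  op(tree(6,empty),succ(op(Y,k))) =?= op(Y2,X2),  branch(n,Y,M) =?= branch(n,branch(n,empty,6),n).
Decompose branch/3: empty =?= empty,  succ(tree(M,n)) =?= Y1,  empty =?= empty.
Delete trivial equation empty =?= empty.
Bind Y1 := succ(tree(M,n)); no other remaining equation mentions Y1.
Delete trivial equation empty =?= empty.
Decompose op/2: tree(6,empty) =?= Y2,  succ(op(Y,k)) =?= X2.
Bind Y2 := tree(6,empty); no other remaining equation mentions Y2.
Bind X2 := succ(op(Y,k)); no other remaining equation mentions X2.
Decompose branch/3: n =?= n,  Y =?= branch(n,empty,6),  M =?= n.
Delete trivial equation n =?= n.
Bind Y := branch(n,empty,6); no other remaining equation mentions Y. Substituting into the earlier binding gives X2 := succ(op(branch(n,empty,6),k)).
Bind M := n. Substituting into the earlier binding gives Y1 := succ(tree(n,n)).
MGU = { Y1 -> succ(tree(n,n)), Y2 -> tree(6,empty), X2 -> succ(op(branch(n,empty,6),k)), Y -> branch(n,empty,6), M -> n }, so Y1 -> succ(tree(n,n)).

succ(tree(n,n))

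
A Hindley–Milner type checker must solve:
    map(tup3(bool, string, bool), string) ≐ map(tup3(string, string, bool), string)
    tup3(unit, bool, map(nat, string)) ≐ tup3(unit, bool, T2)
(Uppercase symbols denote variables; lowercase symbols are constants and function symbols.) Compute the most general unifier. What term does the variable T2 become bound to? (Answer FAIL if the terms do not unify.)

Decompose map/2: tup3(bool, string, bool) ≐ tup3(string, string, bool),  string ≐ string.
Decompose tup3/3: bool ≐ string,  string ≐ string,  bool ≐ bool.
Clash: constants bool and string differ; no unifier exists.

FAIL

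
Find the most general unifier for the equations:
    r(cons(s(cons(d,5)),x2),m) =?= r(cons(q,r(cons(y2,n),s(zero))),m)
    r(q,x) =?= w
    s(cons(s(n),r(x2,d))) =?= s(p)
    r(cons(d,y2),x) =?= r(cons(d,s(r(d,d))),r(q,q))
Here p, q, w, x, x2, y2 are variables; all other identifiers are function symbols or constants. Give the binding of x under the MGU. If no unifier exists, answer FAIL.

Decompose r/2: cons(s(cons(d,5)),x2) =?= cons(q,r(cons(y2,n),s(zero))),  m =?= m.
Decompose cons/2: s(cons(d,5)) =?= q,  x2 =?= r(cons(y2,n),s(zero)).
Bind q := s(cons(d,5)); substituting into the 2 remaining equations that mention q gives: r(s(cons(d,5)),x) =?= w,  r(cons(d,y2),x) =?= r(cons(d,s(r(d,d))),r(s(cons(d,5)),s(cons(d,5)))).
Bind x2 := r(cons(y2,n),s(zero)); substituting into the one remaining equation that mentions x2 gives: s(cons(s(n),r(r(cons(y2,n),s(zero)),d))) =?= s(p).
Delete trivial equation m =?= m.
Bind w := r(s(cons(d,5)),x); no other remaining equation mentions w.
Decompose s/1: cons(s(n),r(r(cons(y2,n),s(zero)),d)) =?= p.
Bind p := cons(s(n),r(r(cons(y2,n),s(zero)),d)); no other remaining equation mentions p.
Decompose r/2: cons(d,y2) =?= cons(d,s(r(d,d))),  x =?= r(s(cons(d,5)),s(cons(d,5))).
Decompose cons/2: d =?= d,  y2 =?= s(r(d,d)).
Delete trivial equation d =?= d.
Bind y2 := s(r(d,d)); no other remaining equation mentions y2. Substituting into the earlier bindings gives x2 := r(cons(s(r(d,d)),n),s(zero)), p := cons(s(n),r(r(cons(s(r(d,d)),n),s(zero)),d)).
Bind x := r(s(cons(d,5)),s(cons(d,5))). Substituting into the earlier binding gives w := r(s(cons(d,5)),r(s(cons(d,5)),s(cons(d,5)))).
MGU = { q ↦ s(cons(d,5)), x2 ↦ r(cons(s(r(d,d)),n),s(zero)), w ↦ r(s(cons(d,5)),r(s(cons(d,5)),s(cons(d,5)))), p ↦ cons(s(n),r(r(cons(s(r(d,d)),n),s(zero)),d)), y2 ↦ s(r(d,d)), x ↦ r(s(cons(d,5)),s(cons(d,5))) }, so x ↦ r(s(cons(d,5)),s(cons(d,5))).

r(s(cons(d,5)),s(cons(d,5)))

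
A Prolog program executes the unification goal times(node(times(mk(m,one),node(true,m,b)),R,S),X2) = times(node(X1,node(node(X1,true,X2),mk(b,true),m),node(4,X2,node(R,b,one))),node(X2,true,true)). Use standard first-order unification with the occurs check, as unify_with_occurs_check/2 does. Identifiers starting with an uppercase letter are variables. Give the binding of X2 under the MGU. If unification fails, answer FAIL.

FAIL

Decompose times/2: node(times(mk(m,one),node(true,m,b)),R,S) = node(X1,node(node(X1,true,X2),mk(b,true),m),node(4,X2,node(R,b,one))),  X2 = node(X2,true,true).
Decompose node/3: times(mk(m,one),node(true,m,b)) = X1,  R = node(node(X1,true,X2),mk(b,true),m),  S = node(4,X2,node(R,b,one)).
Bind X1 := times(mk(m,one),node(true,m,b)); substituting into the one remaining equation that mentions X1 gives: R = node(node(times(mk(m,one),node(true,m,b)),true,X2),mk(b,true),m).
Bind R := node(node(times(mk(m,one),node(true,m,b)),true,X2),mk(b,true),m); substituting into the one remaining equation that mentions R gives: S = node(4,X2,node(node(node(times(mk(m,one),node(true,m,b)),true,X2),mk(b,true),m),b,one)).
Bind S := node(4,X2,node(node(node(times(mk(m,one),node(true,m,b)),true,X2),mk(b,true),m),b,one)); no other remaining equation mentions S.
Occurs check fails: X2 occurs in node(X2,true,true); the equation X2 = node(X2,true,true) has no finite solution.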